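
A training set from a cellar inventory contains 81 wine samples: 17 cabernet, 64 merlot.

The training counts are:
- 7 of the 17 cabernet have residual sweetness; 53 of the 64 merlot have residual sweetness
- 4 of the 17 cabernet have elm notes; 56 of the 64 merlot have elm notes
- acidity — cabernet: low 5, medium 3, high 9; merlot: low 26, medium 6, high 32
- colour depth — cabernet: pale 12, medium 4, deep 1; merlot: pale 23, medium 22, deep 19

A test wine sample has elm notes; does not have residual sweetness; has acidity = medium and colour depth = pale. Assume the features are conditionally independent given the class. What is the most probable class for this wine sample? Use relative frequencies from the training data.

merlot

cabernet: (17/81) × (10/17) × (4/17) × (3/17) × (12/17) ≈ 0.00361852
merlot: (64/81) × (11/64) × (56/64) × (6/64) × (23/64) ≈ 0.00400345
Highest score → merlot.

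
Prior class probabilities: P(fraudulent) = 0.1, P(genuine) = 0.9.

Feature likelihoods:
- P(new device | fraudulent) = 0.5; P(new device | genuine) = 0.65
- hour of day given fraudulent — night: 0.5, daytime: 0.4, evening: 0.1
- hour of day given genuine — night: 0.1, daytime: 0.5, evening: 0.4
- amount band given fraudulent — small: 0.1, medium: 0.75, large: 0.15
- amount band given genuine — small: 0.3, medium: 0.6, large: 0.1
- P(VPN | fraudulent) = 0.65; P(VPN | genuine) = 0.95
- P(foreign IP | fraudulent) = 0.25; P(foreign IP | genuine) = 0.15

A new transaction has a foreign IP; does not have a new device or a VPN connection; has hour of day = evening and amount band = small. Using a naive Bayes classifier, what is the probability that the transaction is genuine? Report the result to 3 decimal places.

fraudulent: 0.1 × (1−0.5) × 0.1 × 0.1 × (1−0.65) × 0.25 = 0.00004375
genuine: 0.9 × (1−0.65) × 0.4 × 0.3 × (1−0.95) × 0.15 = 0.0002835
P(genuine | x) = 0.0002835 / 0.00032725 ≈ 0.866

0.866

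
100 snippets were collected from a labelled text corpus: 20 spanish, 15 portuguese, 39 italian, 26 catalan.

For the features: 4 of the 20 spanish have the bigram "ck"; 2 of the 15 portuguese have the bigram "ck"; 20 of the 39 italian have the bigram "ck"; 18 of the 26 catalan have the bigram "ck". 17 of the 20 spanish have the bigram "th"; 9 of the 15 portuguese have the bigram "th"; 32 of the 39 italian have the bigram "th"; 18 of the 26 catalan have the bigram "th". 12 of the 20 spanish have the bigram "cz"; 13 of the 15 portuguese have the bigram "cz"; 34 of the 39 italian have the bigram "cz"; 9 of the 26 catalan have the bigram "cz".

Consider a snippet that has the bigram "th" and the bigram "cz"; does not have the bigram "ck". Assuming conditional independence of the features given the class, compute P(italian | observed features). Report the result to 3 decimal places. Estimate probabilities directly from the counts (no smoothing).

spanish: (20/100) × (16/20) × (17/20) × (12/20) = 0.0816
portuguese: (15/100) × (13/15) × (9/15) × (13/15) = 0.0676
italian: (39/100) × (19/39) × (32/39) × (34/39) ≈ 0.135911
catalan: (26/100) × (8/26) × (18/26) × (9/26) ≈ 0.0191716
P(italian | x) = 0.135911 / 0.3042826 ≈ 0.447

0.447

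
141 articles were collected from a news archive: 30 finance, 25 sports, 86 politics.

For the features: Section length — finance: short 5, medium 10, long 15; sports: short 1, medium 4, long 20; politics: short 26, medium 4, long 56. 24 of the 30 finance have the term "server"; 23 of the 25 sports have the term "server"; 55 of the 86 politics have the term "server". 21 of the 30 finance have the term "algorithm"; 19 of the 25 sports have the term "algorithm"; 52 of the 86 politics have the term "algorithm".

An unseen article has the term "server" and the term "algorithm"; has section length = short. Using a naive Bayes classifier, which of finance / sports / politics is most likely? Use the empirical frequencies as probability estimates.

politics

finance: (30/141) × (5/30) × (24/30) × (21/30) ≈ 0.0198582
sports: (25/141) × (1/25) × (23/25) × (19/25) ≈ 0.00495887
politics: (86/141) × (26/86) × (55/86) × (52/86) ≈ 0.0713056
Highest score → politics.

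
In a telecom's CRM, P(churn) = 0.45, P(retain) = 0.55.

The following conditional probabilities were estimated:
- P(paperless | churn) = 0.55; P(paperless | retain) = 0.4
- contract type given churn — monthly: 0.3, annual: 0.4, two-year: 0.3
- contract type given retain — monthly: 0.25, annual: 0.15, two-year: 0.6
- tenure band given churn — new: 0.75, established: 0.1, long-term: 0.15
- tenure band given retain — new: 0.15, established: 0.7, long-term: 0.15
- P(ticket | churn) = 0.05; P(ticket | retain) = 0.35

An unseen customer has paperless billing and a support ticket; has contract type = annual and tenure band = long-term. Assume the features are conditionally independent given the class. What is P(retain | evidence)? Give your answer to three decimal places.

churn: 0.45 × 0.55 × 0.4 × 0.15 × 0.05 = 0.0007425
retain: 0.55 × 0.4 × 0.15 × 0.15 × 0.35 = 0.0017325
P(retain | x) = 0.0017325 / 0.002475 ≈ 0.700

0.700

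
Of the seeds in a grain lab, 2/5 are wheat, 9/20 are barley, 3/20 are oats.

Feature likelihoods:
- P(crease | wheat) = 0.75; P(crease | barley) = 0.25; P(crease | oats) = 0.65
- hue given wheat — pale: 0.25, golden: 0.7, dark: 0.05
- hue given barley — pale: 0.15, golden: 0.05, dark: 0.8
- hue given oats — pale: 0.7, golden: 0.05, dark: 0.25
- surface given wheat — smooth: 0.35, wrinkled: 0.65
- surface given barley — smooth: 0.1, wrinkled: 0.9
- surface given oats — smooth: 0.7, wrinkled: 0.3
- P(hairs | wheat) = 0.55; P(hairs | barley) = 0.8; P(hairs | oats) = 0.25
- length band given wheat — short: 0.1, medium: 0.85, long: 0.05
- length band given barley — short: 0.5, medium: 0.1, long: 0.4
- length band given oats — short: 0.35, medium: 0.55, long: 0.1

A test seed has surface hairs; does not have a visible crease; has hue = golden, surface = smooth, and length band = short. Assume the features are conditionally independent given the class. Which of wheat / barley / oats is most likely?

wheat: 0.4 × (1−0.75) × 0.7 × 0.35 × 0.55 × 0.1 = 0.0013475
barley: 0.45 × (1−0.25) × 0.05 × 0.1 × 0.8 × 0.5 = 0.000675
oats: 0.15 × (1−0.65) × 0.05 × 0.7 × 0.25 × 0.35 = 0.00016078125
Highest score → wheat.

wheat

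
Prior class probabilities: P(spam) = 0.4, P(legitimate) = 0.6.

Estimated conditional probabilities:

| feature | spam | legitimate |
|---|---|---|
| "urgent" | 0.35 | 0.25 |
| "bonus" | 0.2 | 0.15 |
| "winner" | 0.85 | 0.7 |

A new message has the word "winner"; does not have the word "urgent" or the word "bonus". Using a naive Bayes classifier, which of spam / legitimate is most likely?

spam: 0.4 × (1−0.35) × (1−0.2) × 0.85 = 0.1768
legitimate: 0.6 × (1−0.25) × (1−0.15) × 0.7 = 0.26775
Highest score → legitimate.

legitimate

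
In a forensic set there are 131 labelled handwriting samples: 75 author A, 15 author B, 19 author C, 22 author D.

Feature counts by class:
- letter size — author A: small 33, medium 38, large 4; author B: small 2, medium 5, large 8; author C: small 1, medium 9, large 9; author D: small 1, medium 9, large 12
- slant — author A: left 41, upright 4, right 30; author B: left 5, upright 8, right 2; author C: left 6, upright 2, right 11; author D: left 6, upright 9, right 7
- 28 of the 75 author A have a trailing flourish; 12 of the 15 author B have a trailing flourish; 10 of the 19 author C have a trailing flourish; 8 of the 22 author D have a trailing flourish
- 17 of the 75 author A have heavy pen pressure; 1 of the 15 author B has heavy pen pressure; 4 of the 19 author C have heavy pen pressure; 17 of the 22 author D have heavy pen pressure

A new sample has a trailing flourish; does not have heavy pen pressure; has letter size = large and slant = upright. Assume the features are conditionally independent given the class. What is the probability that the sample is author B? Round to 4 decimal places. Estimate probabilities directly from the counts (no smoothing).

0.7872

author A: (75/131) × (4/75) × (4/75) × (28/75) × (58/75) ≈ 0.000470166
author B: (15/131) × (8/15) × (8/15) × (12/15) × (14/15) ≈ 0.0243189
author C: (19/131) × (9/19) × (2/19) × (10/19) × (15/19) ≈ 0.00300491
author D: (22/131) × (12/22) × (9/22) × (8/22) × (5/22) ≈ 0.00309702
P(author B | x) = 0.0243189 / 0.030890996 ≈ 0.7872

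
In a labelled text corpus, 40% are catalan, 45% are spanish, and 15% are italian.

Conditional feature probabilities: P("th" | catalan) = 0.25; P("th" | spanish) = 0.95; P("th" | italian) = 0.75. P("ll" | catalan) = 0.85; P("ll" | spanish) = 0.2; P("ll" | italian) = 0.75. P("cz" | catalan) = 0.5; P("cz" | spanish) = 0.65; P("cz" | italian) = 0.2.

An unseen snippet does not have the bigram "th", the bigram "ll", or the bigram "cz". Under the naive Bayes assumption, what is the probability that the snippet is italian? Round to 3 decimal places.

catalan: 0.4 × (1−0.25) × (1−0.85) × (1−0.5) = 0.0225
spanish: 0.45 × (1−0.95) × (1−0.2) × (1−0.65) = 0.0063
italian: 0.15 × (1−0.75) × (1−0.75) × (1−0.2) = 0.0075
P(italian | x) = 0.0075 / 0.0363 ≈ 0.207

0.207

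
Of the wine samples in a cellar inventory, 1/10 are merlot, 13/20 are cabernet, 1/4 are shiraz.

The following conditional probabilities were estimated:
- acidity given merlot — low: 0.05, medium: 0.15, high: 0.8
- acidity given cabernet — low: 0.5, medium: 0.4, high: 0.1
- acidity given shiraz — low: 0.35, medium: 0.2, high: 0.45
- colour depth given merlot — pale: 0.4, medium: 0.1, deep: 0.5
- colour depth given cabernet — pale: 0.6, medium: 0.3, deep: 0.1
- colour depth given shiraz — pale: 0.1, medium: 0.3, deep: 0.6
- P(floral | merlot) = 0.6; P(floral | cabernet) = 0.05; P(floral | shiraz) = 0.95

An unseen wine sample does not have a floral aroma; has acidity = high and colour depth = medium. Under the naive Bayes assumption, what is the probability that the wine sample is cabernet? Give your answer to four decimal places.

0.7912

merlot: 0.1 × 0.8 × 0.1 × (1−0.6) = 0.0032
cabernet: 0.65 × 0.1 × 0.3 × (1−0.05) = 0.018525
shiraz: 0.25 × 0.45 × 0.3 × (1−0.95) = 0.0016875
P(cabernet | x) = 0.018525 / 0.0234125 ≈ 0.7912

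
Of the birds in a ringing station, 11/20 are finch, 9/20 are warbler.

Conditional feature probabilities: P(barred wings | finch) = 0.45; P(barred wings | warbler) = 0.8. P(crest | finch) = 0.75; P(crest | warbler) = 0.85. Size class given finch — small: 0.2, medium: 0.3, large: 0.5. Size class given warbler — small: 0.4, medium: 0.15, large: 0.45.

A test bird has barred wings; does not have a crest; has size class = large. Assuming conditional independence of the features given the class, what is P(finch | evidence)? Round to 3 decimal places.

finch: 0.55 × 0.45 × (1−0.75) × 0.5 = 0.0309375
warbler: 0.45 × 0.8 × (1−0.85) × 0.45 = 0.0243
P(finch | x) = 0.0309375 / 0.0552375 ≈ 0.560

0.560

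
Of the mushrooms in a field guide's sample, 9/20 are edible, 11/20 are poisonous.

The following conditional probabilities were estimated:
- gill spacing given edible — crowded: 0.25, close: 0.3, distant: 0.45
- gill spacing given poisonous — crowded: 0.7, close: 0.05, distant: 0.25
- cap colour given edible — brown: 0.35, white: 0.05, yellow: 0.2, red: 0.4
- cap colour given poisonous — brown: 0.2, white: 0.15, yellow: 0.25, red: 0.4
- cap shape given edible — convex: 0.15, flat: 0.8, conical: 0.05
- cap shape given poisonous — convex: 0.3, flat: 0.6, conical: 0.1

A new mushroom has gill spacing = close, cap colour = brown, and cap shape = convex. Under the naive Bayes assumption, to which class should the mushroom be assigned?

edible

edible: 0.45 × 0.3 × 0.35 × 0.15 = 0.0070875
poisonous: 0.55 × 0.05 × 0.2 × 0.3 = 0.00165
Highest score → edible.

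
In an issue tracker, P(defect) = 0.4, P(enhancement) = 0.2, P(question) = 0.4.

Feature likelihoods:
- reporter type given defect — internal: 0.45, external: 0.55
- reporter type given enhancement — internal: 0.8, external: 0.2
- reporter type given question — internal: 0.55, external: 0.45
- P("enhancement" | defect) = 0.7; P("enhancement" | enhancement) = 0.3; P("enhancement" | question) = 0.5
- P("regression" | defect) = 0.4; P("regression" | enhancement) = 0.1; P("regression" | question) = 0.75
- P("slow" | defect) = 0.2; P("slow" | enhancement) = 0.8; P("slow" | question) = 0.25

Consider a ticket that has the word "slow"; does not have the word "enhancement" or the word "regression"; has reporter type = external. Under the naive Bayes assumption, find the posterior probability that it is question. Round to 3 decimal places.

0.167

defect: 0.4 × 0.55 × (1−0.7) × (1−0.4) × 0.2 = 0.00792
enhancement: 0.2 × 0.2 × (1−0.3) × (1−0.1) × 0.8 = 0.02016
question: 0.4 × 0.45 × (1−0.5) × (1−0.75) × 0.25 = 0.005625
P(question | x) = 0.005625 / 0.033705 ≈ 0.167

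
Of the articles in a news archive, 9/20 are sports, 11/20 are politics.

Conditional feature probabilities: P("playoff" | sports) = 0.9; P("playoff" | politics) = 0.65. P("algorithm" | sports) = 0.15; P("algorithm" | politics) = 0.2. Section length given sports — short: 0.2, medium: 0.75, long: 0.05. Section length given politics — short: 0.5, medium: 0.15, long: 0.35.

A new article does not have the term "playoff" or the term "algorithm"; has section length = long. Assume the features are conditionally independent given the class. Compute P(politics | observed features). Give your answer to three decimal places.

sports: 0.45 × (1−0.9) × (1−0.15) × 0.05 = 0.0019125
politics: 0.55 × (1−0.65) × (1−0.2) × 0.35 = 0.0539
P(politics | x) = 0.0539 / 0.0558125 ≈ 0.966

0.966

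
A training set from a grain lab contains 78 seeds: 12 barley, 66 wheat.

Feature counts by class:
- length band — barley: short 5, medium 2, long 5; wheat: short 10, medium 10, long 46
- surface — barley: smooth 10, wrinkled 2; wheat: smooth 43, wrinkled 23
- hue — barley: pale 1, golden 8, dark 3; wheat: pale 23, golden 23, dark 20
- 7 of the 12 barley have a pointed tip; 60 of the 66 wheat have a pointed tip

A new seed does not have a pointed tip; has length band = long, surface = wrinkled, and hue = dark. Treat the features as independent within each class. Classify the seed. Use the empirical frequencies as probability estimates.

wheat

barley: (12/78) × (5/12) × (2/12) × (3/12) × (5/12) ≈ 0.00111289
wheat: (66/78) × (46/66) × (23/66) × (20/66) × (6/66) ≈ 0.00566162
Highest score → wheat.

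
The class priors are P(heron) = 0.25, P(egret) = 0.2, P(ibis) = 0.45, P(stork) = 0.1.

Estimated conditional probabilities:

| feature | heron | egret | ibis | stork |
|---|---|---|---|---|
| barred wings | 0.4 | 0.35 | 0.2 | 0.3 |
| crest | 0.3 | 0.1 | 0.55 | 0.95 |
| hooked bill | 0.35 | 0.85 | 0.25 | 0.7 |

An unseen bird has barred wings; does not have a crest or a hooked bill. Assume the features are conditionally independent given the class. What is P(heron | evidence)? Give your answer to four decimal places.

0.5305

heron: 0.25 × 0.4 × (1−0.3) × (1−0.35) = 0.0455
egret: 0.2 × 0.35 × (1−0.1) × (1−0.85) = 0.00945
ibis: 0.45 × 0.2 × (1−0.55) × (1−0.25) = 0.030375
stork: 0.1 × 0.3 × (1−0.95) × (1−0.7) = 0.00045
P(heron | x) = 0.0455 / 0.085775 ≈ 0.5305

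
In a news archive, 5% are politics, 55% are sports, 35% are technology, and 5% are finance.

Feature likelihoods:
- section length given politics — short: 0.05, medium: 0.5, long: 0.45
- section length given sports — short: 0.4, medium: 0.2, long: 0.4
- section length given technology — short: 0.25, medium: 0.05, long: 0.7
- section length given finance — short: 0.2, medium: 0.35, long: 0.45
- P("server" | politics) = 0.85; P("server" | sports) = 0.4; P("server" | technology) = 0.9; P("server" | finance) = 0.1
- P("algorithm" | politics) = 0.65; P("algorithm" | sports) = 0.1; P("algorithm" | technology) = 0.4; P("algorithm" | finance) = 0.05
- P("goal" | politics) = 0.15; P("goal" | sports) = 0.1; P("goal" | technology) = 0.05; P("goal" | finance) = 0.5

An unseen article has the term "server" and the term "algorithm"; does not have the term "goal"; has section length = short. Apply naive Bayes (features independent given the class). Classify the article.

technology

politics: 0.05 × 0.05 × 0.85 × 0.65 × (1−0.15) = 0.0011740625
sports: 0.55 × 0.4 × 0.4 × 0.1 × (1−0.1) = 0.00792
technology: 0.35 × 0.25 × 0.9 × 0.4 × (1−0.05) = 0.029925
finance: 0.05 × 0.2 × 0.1 × 0.05 × (1−0.5) = 0.000025
Highest score → technology.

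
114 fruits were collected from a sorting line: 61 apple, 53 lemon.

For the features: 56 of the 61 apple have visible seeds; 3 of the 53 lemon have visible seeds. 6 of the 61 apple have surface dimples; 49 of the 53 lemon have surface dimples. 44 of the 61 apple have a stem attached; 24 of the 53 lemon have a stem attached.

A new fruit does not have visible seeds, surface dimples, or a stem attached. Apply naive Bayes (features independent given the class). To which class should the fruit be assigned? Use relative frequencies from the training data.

apple: (61/114) × (5/61) × (55/61) × (17/61) ≈ 0.0110209
lemon: (53/114) × (50/53) × (4/53) × (29/53) ≈ 0.0181122
Highest score → lemon.

lemon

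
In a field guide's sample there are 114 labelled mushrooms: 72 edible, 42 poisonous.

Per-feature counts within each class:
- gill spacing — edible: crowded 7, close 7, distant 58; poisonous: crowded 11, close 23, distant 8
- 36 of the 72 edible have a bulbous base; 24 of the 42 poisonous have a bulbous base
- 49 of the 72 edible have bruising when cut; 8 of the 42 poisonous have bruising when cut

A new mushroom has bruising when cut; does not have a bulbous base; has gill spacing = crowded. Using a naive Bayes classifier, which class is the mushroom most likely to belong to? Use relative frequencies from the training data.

edible: (72/114) × (7/72) × (36/72) × (49/72) ≈ 0.0208942
poisonous: (42/114) × (11/42) × (18/42) × (8/42) ≈ 0.00787683
Highest score → edible.

edible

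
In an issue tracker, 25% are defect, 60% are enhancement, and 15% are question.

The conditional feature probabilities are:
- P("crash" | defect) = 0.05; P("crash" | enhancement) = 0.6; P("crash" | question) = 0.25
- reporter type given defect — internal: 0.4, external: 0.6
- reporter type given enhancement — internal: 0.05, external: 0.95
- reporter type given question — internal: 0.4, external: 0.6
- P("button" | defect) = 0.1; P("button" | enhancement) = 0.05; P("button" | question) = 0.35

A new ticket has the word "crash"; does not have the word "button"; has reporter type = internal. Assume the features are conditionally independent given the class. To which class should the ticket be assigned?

defect: 0.25 × 0.05 × 0.4 × (1−0.1) = 0.0045
enhancement: 0.6 × 0.6 × 0.05 × (1−0.05) = 0.0171
question: 0.15 × 0.25 × 0.4 × (1−0.35) = 0.00975
Highest score → enhancement.

enhancement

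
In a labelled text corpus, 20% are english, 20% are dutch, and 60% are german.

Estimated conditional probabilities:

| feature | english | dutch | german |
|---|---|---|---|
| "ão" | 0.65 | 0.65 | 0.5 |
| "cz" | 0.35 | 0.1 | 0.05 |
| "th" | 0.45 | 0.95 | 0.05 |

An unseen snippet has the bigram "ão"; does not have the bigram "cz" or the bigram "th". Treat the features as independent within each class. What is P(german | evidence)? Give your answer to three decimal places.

english: 0.2 × 0.65 × (1−0.35) × (1−0.45) = 0.046475
dutch: 0.2 × 0.65 × (1−0.1) × (1−0.95) = 0.00585
german: 0.6 × 0.5 × (1−0.05) × (1−0.05) = 0.27075
P(german | x) = 0.27075 / 0.323075 ≈ 0.838

0.838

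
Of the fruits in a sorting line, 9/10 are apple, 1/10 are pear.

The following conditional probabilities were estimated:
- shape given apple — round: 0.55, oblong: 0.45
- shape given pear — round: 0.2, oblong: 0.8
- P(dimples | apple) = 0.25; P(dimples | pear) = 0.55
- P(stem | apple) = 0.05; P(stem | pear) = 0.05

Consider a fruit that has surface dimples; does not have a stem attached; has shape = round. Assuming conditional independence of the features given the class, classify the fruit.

apple

apple: 0.9 × 0.55 × 0.25 × (1−0.05) = 0.1175625
pear: 0.1 × 0.2 × 0.55 × (1−0.05) = 0.01045
Highest score → apple.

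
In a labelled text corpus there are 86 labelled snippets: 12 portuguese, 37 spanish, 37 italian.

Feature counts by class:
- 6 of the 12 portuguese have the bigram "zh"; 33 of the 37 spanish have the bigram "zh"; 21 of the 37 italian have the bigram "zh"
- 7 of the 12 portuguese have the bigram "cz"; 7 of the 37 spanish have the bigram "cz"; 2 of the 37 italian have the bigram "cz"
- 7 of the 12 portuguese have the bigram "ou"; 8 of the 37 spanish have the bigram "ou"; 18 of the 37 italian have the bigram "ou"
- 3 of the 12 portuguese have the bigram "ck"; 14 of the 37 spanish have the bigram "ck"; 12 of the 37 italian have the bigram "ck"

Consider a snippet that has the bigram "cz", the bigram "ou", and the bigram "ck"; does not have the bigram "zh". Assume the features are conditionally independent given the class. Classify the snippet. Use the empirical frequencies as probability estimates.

portuguese: (12/86) × (6/12) × (7/12) × (7/12) × (3/12) ≈ 0.00593508
spanish: (37/86) × (4/37) × (7/37) × (8/37) × (14/37) ≈ 0.0007199
italian: (37/86) × (16/37) × (2/37) × (18/37) × (12/37) ≈ 0.00158672
Highest score → portuguese.

portuguese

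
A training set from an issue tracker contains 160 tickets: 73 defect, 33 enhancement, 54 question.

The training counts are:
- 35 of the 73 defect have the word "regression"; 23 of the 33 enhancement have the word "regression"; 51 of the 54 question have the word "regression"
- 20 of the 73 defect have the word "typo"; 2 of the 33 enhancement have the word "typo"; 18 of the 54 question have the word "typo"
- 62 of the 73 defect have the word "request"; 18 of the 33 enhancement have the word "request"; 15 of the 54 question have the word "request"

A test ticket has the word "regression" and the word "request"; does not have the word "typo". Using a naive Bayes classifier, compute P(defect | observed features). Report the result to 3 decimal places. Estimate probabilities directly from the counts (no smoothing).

0.504

defect: (73/160) × (35/73) × (53/73) × (62/73) ≈ 0.134887
enhancement: (33/160) × (23/33) × (31/33) × (18/33) ≈ 0.073657
question: (54/160) × (51/54) × (36/54) × (15/54) ≈ 0.0590278
P(defect | x) = 0.134887 / 0.2675718 ≈ 0.504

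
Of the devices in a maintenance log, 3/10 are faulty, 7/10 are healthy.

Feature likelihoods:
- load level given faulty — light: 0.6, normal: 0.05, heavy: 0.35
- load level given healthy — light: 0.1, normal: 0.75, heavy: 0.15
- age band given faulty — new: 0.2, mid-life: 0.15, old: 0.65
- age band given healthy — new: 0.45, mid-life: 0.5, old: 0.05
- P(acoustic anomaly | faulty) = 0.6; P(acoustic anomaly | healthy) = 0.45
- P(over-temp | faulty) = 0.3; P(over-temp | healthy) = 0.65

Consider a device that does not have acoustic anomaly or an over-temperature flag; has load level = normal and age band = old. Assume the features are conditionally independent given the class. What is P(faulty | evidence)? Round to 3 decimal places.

faulty: 0.3 × 0.05 × 0.65 × (1−0.6) × (1−0.3) = 0.00273
healthy: 0.7 × 0.75 × 0.05 × (1−0.45) × (1−0.65) = 0.005053125
P(faulty | x) = 0.00273 / 0.007783125 ≈ 0.351

0.351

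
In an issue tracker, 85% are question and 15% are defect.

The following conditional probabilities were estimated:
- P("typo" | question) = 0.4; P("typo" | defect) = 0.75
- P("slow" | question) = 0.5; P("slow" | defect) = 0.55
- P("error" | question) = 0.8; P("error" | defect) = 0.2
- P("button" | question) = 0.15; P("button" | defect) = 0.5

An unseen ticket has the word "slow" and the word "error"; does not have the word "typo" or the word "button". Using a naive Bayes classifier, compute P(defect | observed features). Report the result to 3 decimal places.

0.012

question: 0.85 × (1−0.4) × 0.5 × 0.8 × (1−0.15) = 0.1734
defect: 0.15 × (1−0.75) × 0.55 × 0.2 × (1−0.5) = 0.0020625
P(defect | x) = 0.0020625 / 0.1754625 ≈ 0.012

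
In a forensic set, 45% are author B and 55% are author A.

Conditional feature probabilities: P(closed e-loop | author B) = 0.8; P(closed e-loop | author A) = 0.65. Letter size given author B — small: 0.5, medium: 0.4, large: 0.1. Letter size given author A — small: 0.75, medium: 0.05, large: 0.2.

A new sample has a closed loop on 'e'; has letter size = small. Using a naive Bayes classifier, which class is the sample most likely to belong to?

author A

author B: 0.45 × 0.8 × 0.5 = 0.18
author A: 0.55 × 0.65 × 0.75 = 0.268125
Highest score → author A.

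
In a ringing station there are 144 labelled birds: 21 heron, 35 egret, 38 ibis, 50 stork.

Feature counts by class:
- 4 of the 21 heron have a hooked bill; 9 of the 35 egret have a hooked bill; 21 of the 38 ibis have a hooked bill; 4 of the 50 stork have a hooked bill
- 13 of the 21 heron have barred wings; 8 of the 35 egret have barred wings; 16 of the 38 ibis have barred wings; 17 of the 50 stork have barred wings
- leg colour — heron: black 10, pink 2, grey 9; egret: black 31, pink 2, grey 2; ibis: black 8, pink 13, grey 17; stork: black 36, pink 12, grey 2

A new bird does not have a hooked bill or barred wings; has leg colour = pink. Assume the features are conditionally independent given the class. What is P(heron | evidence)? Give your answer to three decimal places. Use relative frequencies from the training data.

0.050

heron: (21/144) × (17/21) × (8/21) × (2/21) ≈ 0.00428319
egret: (35/144) × (26/35) × (27/35) × (2/35) ≈ 0.00795918
ibis: (38/144) × (17/38) × (22/38) × (13/38) ≈ 0.0233822
stork: (50/144) × (46/50) × (33/50) × (12/50) = 0.0506
P(heron | x) = 0.00428319 / 0.08622457 ≈ 0.050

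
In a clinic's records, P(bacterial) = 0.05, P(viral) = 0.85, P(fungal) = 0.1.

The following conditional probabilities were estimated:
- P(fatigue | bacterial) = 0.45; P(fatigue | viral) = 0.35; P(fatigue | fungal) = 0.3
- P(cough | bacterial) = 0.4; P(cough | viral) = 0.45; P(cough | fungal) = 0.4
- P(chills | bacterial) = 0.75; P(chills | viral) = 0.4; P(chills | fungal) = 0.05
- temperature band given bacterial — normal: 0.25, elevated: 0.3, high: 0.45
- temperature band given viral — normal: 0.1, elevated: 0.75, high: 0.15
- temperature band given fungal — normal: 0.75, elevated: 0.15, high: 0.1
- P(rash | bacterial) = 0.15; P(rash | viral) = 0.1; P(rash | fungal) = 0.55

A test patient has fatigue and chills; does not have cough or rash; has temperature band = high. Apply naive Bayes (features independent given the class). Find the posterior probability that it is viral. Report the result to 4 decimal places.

bacterial: 0.05 × 0.45 × (1−0.4) × 0.75 × 0.45 × (1−0.15) = 0.0038728125
viral: 0.85 × 0.35 × (1−0.45) × 0.4 × 0.15 × (1−0.1) = 0.00883575
fungal: 0.1 × 0.3 × (1−0.4) × 0.05 × 0.1 × (1−0.55) = 0.0000405
P(viral | x) = 0.00883575 / 0.0127490625 ≈ 0.6931

0.6931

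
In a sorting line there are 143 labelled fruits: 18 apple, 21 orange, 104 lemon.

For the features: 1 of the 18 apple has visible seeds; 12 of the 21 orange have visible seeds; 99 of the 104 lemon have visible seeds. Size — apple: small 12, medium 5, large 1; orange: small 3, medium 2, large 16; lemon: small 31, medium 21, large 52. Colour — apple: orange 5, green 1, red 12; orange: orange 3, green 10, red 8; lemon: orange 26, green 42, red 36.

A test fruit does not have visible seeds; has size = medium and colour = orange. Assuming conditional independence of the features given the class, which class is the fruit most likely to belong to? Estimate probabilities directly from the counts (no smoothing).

apple: (18/143) × (17/18) × (5/18) × (5/18) ≈ 0.00917293
orange: (21/143) × (9/21) × (2/21) × (3/21) ≈ 0.000856287
lemon: (104/143) × (5/104) × (21/104) × (26/104) ≈ 0.00176506
Highest score → apple.

apple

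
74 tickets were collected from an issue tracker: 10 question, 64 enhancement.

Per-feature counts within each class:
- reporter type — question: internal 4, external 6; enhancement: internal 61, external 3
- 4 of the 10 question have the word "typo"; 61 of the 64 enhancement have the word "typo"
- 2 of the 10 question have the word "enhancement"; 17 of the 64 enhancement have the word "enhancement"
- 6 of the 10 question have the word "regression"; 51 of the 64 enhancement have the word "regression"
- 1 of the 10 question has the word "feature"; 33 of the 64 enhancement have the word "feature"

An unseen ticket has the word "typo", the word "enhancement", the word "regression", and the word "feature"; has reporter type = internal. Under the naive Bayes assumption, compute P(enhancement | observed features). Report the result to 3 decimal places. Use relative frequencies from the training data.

question: (10/74) × (4/10) × (4/10) × (2/10) × (6/10) × (1/10) ≈ 0.000259459
enhancement: (64/74) × (61/64) × (61/64) × (17/64) × (51/64) × (33/64) ≈ 0.0857514
P(enhancement | x) = 0.0857514 / 0.086010859 ≈ 0.997

0.997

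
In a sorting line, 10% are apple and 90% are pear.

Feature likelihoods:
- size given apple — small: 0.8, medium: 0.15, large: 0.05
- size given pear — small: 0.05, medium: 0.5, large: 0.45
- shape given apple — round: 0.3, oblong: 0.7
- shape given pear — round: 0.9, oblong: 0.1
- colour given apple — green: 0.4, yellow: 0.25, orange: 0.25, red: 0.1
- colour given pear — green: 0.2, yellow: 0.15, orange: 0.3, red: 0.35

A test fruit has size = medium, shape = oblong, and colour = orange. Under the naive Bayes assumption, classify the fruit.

pear

apple: 0.1 × 0.15 × 0.7 × 0.25 = 0.002625
pear: 0.9 × 0.5 × 0.1 × 0.3 = 0.0135
Highest score → pear.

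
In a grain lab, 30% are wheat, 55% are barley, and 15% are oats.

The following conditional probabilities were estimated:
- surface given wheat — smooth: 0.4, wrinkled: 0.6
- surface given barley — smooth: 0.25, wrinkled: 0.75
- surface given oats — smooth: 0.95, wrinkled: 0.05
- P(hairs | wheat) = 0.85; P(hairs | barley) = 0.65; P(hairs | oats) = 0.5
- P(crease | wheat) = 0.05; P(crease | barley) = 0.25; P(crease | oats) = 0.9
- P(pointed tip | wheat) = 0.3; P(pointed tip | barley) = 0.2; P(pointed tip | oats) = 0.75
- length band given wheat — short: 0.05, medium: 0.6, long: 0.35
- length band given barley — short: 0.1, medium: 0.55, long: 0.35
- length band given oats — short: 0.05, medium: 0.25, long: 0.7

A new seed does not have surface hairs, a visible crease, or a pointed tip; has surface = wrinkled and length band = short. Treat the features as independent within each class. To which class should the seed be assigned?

wheat: 0.3 × 0.6 × (1−0.85) × (1−0.05) × (1−0.3) × 0.05 = 0.00089775
barley: 0.55 × 0.75 × (1−0.65) × (1−0.25) × (1−0.2) × 0.1 = 0.0086625
oats: 0.15 × 0.05 × (1−0.5) × (1−0.9) × (1−0.75) × 0.05 = 0.0000046875
Highest score → barley.

barley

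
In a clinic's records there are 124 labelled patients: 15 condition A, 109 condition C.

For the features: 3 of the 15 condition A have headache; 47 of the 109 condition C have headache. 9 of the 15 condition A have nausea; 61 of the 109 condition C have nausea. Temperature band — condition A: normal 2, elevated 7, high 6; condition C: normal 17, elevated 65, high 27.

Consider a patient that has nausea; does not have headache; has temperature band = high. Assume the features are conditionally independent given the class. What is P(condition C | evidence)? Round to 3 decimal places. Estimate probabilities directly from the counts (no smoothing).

0.749

condition A: (15/124) × (12/15) × (9/15) × (6/15) ≈ 0.0232258
condition C: (109/124) × (62/109) × (61/109) × (27/109) ≈ 0.0693123
P(condition C | x) = 0.0693123 / 0.0925381 ≈ 0.749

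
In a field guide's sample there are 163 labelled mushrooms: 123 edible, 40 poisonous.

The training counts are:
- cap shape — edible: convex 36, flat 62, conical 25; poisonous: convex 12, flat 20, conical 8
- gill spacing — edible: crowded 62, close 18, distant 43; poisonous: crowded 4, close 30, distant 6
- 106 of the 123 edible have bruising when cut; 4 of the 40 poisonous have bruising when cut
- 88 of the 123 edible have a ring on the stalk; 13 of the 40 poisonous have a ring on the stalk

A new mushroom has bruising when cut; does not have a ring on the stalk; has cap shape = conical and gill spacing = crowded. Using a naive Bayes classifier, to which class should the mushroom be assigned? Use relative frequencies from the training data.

edible

edible: (123/163) × (25/123) × (62/123) × (106/123) × (35/123) ≈ 0.0189584
poisonous: (40/163) × (8/40) × (4/40) × (4/40) × (27/40) ≈ 0.000331288
Highest score → edible.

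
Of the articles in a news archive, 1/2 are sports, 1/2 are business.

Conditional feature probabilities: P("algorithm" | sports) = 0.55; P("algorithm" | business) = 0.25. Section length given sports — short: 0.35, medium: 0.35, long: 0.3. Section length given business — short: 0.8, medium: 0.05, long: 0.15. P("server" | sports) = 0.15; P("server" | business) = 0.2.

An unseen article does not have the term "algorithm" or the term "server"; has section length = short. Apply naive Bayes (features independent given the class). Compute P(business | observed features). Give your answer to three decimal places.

0.782

sports: 0.5 × (1−0.55) × 0.35 × (1−0.15) = 0.0669375
business: 0.5 × (1−0.25) × 0.8 × (1−0.2) = 0.24
P(business | x) = 0.24 / 0.3069375 ≈ 0.782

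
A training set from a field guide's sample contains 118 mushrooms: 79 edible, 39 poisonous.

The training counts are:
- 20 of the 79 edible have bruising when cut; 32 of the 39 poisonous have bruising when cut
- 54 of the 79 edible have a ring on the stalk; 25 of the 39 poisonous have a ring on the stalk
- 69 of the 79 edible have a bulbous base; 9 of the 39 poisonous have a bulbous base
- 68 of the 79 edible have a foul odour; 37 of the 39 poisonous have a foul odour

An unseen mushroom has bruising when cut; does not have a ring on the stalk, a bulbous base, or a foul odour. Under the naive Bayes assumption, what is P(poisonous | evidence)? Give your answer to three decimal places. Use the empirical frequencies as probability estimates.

0.802

edible: (79/118) × (20/79) × (25/79) × (10/79) × (11/79) ≈ 0.000945365
poisonous: (39/118) × (32/39) × (14/39) × (30/39) × (2/39) ≈ 0.0038402
P(poisonous | x) = 0.0038402 / 0.004785565 ≈ 0.802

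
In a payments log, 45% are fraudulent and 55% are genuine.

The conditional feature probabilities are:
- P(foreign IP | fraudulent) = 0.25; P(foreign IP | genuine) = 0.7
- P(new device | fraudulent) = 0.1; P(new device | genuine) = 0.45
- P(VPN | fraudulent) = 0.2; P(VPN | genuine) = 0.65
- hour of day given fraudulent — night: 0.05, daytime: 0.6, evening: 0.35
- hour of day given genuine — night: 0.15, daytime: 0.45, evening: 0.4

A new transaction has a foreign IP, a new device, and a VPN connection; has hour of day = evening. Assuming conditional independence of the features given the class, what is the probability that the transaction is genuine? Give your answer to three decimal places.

fraudulent: 0.45 × 0.25 × 0.1 × 0.2 × 0.35 = 0.0007875
genuine: 0.55 × 0.7 × 0.45 × 0.65 × 0.4 = 0.045045
P(genuine | x) = 0.045045 / 0.0458325 ≈ 0.983

0.983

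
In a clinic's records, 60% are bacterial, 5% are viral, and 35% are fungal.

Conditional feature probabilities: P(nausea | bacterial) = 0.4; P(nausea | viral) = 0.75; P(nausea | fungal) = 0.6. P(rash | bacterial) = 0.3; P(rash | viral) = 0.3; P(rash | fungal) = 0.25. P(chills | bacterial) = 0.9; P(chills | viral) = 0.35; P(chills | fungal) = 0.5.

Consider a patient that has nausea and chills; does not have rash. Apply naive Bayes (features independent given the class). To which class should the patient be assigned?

bacterial

bacterial: 0.6 × 0.4 × (1−0.3) × 0.9 = 0.1512
viral: 0.05 × 0.75 × (1−0.3) × 0.35 = 0.0091875
fungal: 0.35 × 0.6 × (1−0.25) × 0.5 = 0.07875
Highest score → bacterial.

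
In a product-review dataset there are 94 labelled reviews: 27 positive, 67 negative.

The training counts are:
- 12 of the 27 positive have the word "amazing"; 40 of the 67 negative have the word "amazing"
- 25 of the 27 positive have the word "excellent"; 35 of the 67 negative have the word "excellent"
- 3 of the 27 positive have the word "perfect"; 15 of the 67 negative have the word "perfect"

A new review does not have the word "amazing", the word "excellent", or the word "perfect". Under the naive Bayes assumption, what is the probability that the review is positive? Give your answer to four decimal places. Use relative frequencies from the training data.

positive: (27/94) × (15/27) × (2/27) × (24/27) ≈ 0.010507
negative: (67/94) × (27/67) × (32/67) × (52/67) ≈ 0.106473
P(positive | x) = 0.010507 / 0.11698 ≈ 0.0898

0.0898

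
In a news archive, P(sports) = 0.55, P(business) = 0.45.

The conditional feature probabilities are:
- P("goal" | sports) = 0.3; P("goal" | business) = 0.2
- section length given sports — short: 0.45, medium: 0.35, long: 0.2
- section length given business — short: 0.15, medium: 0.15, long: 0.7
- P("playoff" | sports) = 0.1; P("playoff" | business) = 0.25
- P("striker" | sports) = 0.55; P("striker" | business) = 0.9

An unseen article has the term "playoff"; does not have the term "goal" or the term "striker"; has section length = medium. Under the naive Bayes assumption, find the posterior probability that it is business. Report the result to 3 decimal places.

0.182

sports: 0.55 × (1−0.3) × 0.35 × 0.1 × (1−0.55) = 0.00606375
business: 0.45 × (1−0.2) × 0.15 × 0.25 × (1−0.9) = 0.00135
P(business | x) = 0.00135 / 0.00741375 ≈ 0.182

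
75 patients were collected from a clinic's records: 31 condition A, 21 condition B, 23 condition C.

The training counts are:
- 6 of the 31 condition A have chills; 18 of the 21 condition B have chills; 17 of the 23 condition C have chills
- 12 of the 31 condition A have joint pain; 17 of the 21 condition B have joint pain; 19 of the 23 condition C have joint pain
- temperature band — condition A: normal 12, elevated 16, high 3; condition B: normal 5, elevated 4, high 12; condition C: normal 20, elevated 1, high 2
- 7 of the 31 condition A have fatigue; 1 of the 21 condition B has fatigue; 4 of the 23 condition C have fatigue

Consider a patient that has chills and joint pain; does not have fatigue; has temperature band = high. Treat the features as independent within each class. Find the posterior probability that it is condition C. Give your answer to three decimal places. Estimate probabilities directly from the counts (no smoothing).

0.111

condition A: (31/75) × (6/31) × (12/31) × (3/31) × (24/31) ≈ 0.00232016
condition B: (21/75) × (18/21) × (17/21) × (12/21) × (20/21) ≈ 0.105734
condition C: (23/75) × (17/23) × (19/23) × (2/23) × (19/23) ≈ 0.0134506
P(condition C | x) = 0.0134506 / 0.12150476 ≈ 0.111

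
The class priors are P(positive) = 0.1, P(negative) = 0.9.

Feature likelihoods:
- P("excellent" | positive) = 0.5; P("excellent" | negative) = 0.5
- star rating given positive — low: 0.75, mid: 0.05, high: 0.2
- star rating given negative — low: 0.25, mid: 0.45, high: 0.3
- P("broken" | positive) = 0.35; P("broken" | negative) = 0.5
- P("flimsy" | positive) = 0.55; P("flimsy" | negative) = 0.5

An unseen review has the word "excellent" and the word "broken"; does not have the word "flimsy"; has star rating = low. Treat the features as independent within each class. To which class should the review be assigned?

negative

positive: 0.1 × 0.5 × 0.75 × 0.35 × (1−0.55) = 0.00590625
negative: 0.9 × 0.5 × 0.25 × 0.5 × (1−0.5) = 0.028125
Highest score → negative.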